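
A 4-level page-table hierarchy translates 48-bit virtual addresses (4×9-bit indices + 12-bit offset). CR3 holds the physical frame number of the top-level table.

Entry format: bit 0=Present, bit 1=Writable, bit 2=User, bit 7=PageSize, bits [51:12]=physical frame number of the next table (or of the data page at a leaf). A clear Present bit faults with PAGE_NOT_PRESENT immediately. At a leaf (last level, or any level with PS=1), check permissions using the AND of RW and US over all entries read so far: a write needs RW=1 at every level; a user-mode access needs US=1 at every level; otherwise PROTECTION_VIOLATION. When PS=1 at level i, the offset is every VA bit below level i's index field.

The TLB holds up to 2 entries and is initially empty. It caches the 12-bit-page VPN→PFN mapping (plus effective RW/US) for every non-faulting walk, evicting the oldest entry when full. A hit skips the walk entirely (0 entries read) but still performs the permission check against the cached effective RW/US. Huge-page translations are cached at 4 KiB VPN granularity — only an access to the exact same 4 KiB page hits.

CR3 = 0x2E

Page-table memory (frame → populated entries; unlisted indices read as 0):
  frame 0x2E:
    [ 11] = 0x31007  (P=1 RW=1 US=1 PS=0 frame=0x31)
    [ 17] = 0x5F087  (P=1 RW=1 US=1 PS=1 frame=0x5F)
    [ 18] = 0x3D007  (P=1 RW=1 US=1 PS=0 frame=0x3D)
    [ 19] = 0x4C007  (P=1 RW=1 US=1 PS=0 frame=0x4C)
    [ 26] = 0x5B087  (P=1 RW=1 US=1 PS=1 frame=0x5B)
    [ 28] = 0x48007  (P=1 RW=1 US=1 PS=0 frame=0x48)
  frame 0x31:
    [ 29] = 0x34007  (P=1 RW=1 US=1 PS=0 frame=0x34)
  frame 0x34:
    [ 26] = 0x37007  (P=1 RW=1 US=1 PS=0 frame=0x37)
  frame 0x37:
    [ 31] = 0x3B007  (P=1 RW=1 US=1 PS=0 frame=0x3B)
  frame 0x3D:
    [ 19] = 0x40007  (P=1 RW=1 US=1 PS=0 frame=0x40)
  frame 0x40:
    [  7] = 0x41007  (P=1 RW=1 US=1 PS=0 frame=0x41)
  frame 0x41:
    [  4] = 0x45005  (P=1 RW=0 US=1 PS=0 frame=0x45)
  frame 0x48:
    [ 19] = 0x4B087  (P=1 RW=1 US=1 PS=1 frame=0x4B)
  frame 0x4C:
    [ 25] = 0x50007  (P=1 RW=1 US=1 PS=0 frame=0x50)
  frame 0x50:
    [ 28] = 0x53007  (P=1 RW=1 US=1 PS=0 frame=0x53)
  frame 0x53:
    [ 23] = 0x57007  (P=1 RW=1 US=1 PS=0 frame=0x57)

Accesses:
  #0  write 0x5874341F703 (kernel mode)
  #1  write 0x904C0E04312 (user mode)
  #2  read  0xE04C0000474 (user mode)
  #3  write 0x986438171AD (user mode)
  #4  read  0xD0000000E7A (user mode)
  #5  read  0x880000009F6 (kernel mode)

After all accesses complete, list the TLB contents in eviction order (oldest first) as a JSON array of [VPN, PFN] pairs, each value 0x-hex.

Per-access translation:
#0 VA=0x5874341F703 (w,kernel):
  lvl0: tbl 0x2E, slot 11 ⇒ 0x31007 (P1/RW1/US1/PS0)
  lvl1: tbl 0x31, slot 29 ⇒ 0x34007 (P1/RW1/US1/PS0)
  lvl2: tbl 0x34, slot 26 ⇒ 0x37007 (P1/RW1/US1/PS0)
  lvl3: tbl 0x37, slot 31 ⇒ 0x3B007 (P1/RW1/US1/PS0)
  ✓ 0x3B703  — 4 lookups
#1 VA=0x904C0E04312 (w,user):
  lvl0: tbl 0x2E, slot 18 ⇒ 0x3D007 (P1/RW1/US1/PS0)
  lvl1: tbl 0x3D, slot 19 ⇒ 0x40007 (P1/RW1/US1/PS0)
  lvl2: tbl 0x40, slot 7 ⇒ 0x41007 (P1/RW1/US1/PS0)
  lvl3: tbl 0x41, slot 4 ⇒ 0x45005 (P1/RW0/US1/PS0)
  ⇒ fault: PROTECTION_VIOLATION  — 4 lookups
#2 VA=0xE04C0000474 (r,user):
  lvl0: tbl 0x2E, slot 28 ⇒ 0x48007 (P1/RW1/US1/PS0)
  lvl1: tbl 0x48, slot 19 ⇒ 0x4B087 (P1/RW1/US1/PS1)
  ✓ 0x4B474 (huge @L1)  — 2 lookups
#3 VA=0x986438171AD (w,user):
  lvl0: tbl 0x2E, slot 19 ⇒ 0x4C007 (P1/RW1/US1/PS0)
  lvl1: tbl 0x4C, slot 25 ⇒ 0x50007 (P1/RW1/US1/PS0)
  lvl2: tbl 0x50, slot 28 ⇒ 0x53007 (P1/RW1/US1/PS0)
  lvl3: tbl 0x53, slot 23 ⇒ 0x57007 (P1/RW1/US1/PS0)
  ✓ 0x571AD  — 4 lookups
#4 VA=0xD0000000E7A (r,user):
  lvl0: tbl 0x2E, slot 26 ⇒ 0x5B087 (P1/RW1/US1/PS1)
  ✓ 0x5BE7A (huge @L0)  — 1 lookups
#5 VA=0x880000009F6 (r,kernel):
  lvl0: tbl 0x2E, slot 17 ⇒ 0x5F087 (P1/RW1/US1/PS1)
  ✓ 0x5F9F6 (huge @L0)  — 1 lookups

TLB: [["0xD0000000", "0x5B"], ["0x88000000", "0x5F"]]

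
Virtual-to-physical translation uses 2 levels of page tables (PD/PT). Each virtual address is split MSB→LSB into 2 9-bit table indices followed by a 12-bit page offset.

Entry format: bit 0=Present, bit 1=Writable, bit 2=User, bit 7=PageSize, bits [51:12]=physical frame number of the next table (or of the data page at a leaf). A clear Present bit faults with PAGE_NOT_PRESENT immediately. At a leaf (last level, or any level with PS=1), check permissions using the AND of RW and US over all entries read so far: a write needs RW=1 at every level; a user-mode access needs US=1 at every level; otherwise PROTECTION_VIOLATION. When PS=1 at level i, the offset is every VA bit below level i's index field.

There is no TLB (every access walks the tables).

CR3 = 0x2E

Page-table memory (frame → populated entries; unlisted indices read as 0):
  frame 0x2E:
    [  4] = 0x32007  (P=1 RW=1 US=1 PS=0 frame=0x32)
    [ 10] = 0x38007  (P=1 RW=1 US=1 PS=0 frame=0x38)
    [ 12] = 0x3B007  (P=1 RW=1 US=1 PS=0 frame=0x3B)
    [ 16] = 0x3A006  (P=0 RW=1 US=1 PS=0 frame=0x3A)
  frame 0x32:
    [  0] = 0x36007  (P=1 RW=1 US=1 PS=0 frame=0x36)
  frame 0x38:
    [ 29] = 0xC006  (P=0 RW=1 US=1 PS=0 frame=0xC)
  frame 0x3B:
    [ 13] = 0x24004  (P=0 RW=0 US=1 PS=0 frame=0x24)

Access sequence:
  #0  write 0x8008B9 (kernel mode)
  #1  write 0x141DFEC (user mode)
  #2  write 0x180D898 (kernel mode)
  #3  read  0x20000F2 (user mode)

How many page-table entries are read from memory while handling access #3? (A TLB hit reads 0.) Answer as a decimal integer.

Trace:
#0 VA=0x8008B9 (w,kernel):
  lvl0: tbl 0x2E, slot 4 ⇒ 0x32007 (P1/RW1/US1/PS0)
  lvl1: tbl 0x32, slot 0 ⇒ 0x36007 (P1/RW1/US1/PS0)
  ✓ 0x368B9  — 2 lookups
#1 VA=0x141DFEC (w,user):
  lvl0: tbl 0x2E, slot 10 ⇒ 0x38007 (P1/RW1/US1/PS0)
  lvl1: tbl 0x38, slot 29 ⇒ 0xC006 (P0/RW1/US1/PS0)
  ✗ PAGE_NOT_PRESENT  [2 reads]
#2 VA=0x180D898 (w,kernel):
  lvl0: tbl 0x2E, slot 12 ⇒ 0x3B007 (P1/RW1/US1/PS0)
  lvl1: tbl 0x3B, slot 13 ⇒ 0x24004 (P0/RW0/US1/PS0)
  ✗ PAGE_NOT_PRESENT  [2 reads]
#3 VA=0x20000F2 (r,user):
  lvl0: tbl 0x2E, slot 16 ⇒ 0x3A006 (P0/RW1/US1/PS0)
  ✗ PAGE_NOT_PRESENT  [1 reads]

Entries read for #3: 1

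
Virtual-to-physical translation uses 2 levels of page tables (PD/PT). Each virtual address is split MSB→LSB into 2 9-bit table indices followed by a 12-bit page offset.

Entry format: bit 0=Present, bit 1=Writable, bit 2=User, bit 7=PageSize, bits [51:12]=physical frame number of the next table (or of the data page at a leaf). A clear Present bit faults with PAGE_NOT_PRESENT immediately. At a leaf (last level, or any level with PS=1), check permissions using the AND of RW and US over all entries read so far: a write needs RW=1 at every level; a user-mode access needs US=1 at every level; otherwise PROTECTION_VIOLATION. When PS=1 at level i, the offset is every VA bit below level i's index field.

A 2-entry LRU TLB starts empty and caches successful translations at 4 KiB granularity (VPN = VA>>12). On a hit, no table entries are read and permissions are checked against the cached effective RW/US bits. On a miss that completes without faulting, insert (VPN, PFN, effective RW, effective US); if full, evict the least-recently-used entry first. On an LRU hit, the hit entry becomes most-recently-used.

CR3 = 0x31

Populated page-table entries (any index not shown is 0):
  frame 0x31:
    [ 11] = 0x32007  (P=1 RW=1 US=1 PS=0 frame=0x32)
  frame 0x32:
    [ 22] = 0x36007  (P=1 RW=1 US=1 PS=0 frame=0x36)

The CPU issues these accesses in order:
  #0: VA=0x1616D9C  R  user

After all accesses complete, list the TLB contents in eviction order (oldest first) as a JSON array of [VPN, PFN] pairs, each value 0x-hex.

Walk each access:
#0 VA=0x1616D9C (r,user):
  L0: frame=0x31 idx=11 entry=0x32007 [P=1 RW=1 US=1 PS=0]
  L1: frame=0x32 idx=22 entry=0x36007 [P=1 RW=1 US=1 PS=0]
  ⇒ phys 0x36D9C  [2 reads]

TLB: [["0x1616", "0x36"]]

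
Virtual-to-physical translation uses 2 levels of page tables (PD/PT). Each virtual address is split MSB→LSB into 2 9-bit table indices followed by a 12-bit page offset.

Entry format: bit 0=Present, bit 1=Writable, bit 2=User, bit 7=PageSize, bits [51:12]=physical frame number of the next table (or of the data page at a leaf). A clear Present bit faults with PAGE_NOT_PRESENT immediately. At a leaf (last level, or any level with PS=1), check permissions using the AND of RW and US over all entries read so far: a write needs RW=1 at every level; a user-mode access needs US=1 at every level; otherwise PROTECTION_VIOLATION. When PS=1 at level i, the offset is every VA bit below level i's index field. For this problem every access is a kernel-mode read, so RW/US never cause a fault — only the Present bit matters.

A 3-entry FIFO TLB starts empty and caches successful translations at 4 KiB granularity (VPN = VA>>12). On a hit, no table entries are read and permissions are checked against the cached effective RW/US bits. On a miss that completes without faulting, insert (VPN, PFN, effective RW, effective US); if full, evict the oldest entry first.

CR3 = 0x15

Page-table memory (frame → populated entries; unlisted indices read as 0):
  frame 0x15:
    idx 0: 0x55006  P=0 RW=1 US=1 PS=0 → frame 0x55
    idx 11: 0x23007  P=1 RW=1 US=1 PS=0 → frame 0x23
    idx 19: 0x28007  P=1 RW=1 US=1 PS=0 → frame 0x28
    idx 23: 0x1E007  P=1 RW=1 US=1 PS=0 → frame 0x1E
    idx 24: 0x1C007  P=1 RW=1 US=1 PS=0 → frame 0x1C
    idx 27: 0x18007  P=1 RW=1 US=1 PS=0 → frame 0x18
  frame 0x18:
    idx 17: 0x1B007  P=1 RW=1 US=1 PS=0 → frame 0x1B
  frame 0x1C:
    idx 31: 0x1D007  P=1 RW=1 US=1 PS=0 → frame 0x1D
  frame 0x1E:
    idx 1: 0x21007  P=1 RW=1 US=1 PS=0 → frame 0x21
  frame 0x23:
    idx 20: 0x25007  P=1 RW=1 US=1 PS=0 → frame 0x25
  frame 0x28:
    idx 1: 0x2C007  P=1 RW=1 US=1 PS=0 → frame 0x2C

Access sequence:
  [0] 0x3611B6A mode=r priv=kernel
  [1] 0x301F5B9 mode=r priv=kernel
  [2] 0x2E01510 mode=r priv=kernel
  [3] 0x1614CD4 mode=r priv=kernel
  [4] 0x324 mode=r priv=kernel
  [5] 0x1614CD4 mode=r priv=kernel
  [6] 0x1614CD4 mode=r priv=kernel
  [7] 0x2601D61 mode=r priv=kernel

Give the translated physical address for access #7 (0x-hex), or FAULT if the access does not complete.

Walk each access:
#0 VA=0x3611B6A (r,kernel):
  [0] read 0x15 idx=27: raw=0x18007 flags P=1 W=1 U=1 S=0
  [1] read 0x18 idx=17: raw=0x1B007 flags P=1 W=1 U=1 S=0
  ⇒ phys 0x1BB6A  [2 reads]
#1 VA=0x301F5B9 (r,kernel):
  [0] read 0x15 idx=24: raw=0x1C007 flags P=1 W=1 U=1 S=0
  [1] read 0x1C idx=31: raw=0x1D007 flags P=1 W=1 U=1 S=0
  ⇒ phys 0x1D5B9  [2 reads]
#2 VA=0x2E01510 (r,kernel):
  [0] read 0x15 idx=23: raw=0x1E007 flags P=1 W=1 U=1 S=0
  [1] read 0x1E idx=1: raw=0x21007 flags P=1 W=1 U=1 S=0
  ⇒ phys 0x21510  [2 reads]
#3 VA=0x1614CD4 (r,kernel):
  [0] read 0x15 idx=11: raw=0x23007 flags P=1 W=1 U=1 S=0
  [1] read 0x23 idx=20: raw=0x25007 flags P=1 W=1 U=1 S=0
  ⇒ phys 0x25CD4  [2 reads]
#4 VA=0x324 (r,kernel):
  [0] read 0x15 idx=0: raw=0x55006 flags P=0 W=1 U=1 S=0
  ✗ PAGE_NOT_PRESENT  [1 reads]
#5 VA=0x1614CD4 (r,kernel):
  TLB hit vpn=0x1614 → PA=0x25CD4
#6 VA=0x1614CD4 (r,kernel):
  TLB hit vpn=0x1614 → PA=0x25CD4
#7 VA=0x2601D61 (r,kernel):
  [0] read 0x15 idx=19: raw=0x28007 flags P=1 W=1 U=1 S=0
  [1] read 0x28 idx=1: raw=0x2C007 flags P=1 W=1 U=1 S=0
  ⇒ phys 0x2CD61  [2 reads]

Access #7 PA: 0x2CD61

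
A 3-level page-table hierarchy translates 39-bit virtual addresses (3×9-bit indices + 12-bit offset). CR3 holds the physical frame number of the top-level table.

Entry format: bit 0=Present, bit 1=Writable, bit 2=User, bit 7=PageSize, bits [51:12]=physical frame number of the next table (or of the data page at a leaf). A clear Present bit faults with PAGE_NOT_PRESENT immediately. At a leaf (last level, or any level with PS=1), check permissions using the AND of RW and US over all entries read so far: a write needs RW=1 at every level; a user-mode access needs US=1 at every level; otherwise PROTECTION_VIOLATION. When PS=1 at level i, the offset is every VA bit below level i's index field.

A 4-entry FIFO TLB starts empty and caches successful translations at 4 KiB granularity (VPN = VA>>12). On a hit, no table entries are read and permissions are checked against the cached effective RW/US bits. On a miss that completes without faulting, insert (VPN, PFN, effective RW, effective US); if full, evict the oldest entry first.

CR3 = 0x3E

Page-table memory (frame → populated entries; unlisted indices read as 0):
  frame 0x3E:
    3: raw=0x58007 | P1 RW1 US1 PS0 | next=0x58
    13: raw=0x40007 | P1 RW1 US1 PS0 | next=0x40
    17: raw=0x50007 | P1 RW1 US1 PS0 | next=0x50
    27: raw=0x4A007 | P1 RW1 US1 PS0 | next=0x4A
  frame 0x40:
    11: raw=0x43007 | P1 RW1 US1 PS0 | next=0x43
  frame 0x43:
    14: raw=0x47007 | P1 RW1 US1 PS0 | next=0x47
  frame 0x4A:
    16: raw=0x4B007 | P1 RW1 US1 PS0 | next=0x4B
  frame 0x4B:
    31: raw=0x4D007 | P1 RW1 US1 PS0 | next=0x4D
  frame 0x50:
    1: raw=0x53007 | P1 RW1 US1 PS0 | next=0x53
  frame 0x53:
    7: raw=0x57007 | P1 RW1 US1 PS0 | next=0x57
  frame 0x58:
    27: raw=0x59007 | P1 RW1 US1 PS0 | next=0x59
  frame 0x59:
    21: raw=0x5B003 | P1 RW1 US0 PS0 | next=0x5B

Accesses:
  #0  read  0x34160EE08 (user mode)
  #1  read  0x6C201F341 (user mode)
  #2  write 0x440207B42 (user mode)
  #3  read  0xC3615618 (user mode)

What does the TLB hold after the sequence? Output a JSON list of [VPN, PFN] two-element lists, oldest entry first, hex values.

Per-access translation:
#0 VA=0x34160EE08 (r,user):
  L0: frame=0x3E idx=13 entry=0x40007 [P=1 RW=1 US=1 PS=0]
  L1: frame=0x40 idx=11 entry=0x43007 [P=1 RW=1 US=1 PS=0]
  L2: frame=0x43 idx=14 entry=0x47007 [P=1 RW=1 US=1 PS=0]
  → PA=0x47E08  (3 entries read)
#1 VA=0x6C201F341 (r,user):
  L0: frame=0x3E idx=27 entry=0x4A007 [P=1 RW=1 US=1 PS=0]
  L1: frame=0x4A idx=16 entry=0x4B007 [P=1 RW=1 US=1 PS=0]
  L2: frame=0x4B idx=31 entry=0x4D007 [P=1 RW=1 US=1 PS=0]
  → PA=0x4D341  (3 entries read)
#2 VA=0x440207B42 (w,user):
  L0: frame=0x3E idx=17 entry=0x50007 [P=1 RW=1 US=1 PS=0]
  L1: frame=0x50 idx=1 entry=0x53007 [P=1 RW=1 US=1 PS=0]
  L2: frame=0x53 idx=7 entry=0x57007 [P=1 RW=1 US=1 PS=0]
  → PA=0x57B42  (3 entries read)
#3 VA=0xC3615618 (r,user):
  L0: frame=0x3E idx=3 entry=0x58007 [P=1 RW=1 US=1 PS=0]
  L1: frame=0x58 idx=27 entry=0x59007 [P=1 RW=1 US=1 PS=0]
  L2: frame=0x59 idx=21 entry=0x5B003 [P=1 RW=1 US=0 PS=0]
  ⇒ fault: PROTECTION_VIOLATION  — 3 lookups

TLB: [["0x34160E", "0x47"], ["0x6C201F", "0x4D"], ["0x440207", "0x57"]]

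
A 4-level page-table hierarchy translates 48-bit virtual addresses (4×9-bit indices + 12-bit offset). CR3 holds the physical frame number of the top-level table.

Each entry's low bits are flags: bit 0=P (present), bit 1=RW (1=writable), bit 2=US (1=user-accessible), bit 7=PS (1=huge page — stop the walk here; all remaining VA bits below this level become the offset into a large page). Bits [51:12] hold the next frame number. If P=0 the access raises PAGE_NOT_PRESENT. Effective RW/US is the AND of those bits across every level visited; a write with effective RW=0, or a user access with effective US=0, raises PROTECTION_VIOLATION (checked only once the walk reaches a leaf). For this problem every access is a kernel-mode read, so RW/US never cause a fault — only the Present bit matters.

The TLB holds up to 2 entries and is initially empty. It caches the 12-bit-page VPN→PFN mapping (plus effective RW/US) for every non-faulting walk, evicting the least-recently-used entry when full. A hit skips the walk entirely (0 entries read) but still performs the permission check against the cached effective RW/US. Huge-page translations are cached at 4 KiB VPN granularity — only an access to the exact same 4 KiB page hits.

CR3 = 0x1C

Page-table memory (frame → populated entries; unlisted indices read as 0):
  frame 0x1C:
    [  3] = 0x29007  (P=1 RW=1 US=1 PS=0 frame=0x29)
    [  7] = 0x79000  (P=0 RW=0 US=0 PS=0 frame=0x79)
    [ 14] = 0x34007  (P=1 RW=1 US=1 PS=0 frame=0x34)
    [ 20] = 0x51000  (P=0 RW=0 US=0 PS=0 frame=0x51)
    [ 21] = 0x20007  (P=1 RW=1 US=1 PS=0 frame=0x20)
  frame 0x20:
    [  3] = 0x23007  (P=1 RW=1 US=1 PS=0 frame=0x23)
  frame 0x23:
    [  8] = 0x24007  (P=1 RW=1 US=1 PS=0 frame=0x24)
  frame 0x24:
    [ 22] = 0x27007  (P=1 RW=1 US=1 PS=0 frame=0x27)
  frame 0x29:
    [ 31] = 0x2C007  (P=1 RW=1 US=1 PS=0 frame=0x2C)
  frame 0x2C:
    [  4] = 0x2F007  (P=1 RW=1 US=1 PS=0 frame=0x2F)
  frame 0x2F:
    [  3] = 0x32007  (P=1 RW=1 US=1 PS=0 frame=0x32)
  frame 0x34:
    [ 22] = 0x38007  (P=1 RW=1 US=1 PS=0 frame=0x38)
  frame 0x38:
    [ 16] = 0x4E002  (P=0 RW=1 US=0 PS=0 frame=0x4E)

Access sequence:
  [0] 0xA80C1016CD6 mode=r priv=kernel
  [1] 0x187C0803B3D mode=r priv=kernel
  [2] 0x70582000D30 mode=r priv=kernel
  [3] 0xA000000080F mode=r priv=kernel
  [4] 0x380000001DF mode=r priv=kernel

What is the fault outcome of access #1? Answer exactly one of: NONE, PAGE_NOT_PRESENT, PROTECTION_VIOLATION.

Per-access translation:
#0 VA=0xA80C1016CD6 (r,kernel):
  [0] read 0x1C idx=21: raw=0x20007 flags P=1 W=1 U=1 S=0
  [1] read 0x20 idx=3: raw=0x23007 flags P=1 W=1 U=1 S=0
  [2] read 0x23 idx=8: raw=0x24007 flags P=1 W=1 U=1 S=0
  [3] read 0x24 idx=22: raw=0x27007 flags P=1 W=1 U=1 S=0
  ⇒ phys 0x27CD6  [4 reads]
#1 VA=0x187C0803B3D (r,kernel):
  [0] read 0x1C idx=3: raw=0x29007 flags P=1 W=1 U=1 S=0
  [1] read 0x29 idx=31: raw=0x2C007 flags P=1 W=1 U=1 S=0
  [2] read 0x2C idx=4: raw=0x2F007 flags P=1 W=1 U=1 S=0
  [3] read 0x2F idx=3: raw=0x32007 flags P=1 W=1 U=1 S=0
  ⇒ phys 0x32B3D  [4 reads]
#2 VA=0x70582000D30 (r,kernel):
  [0] read 0x1C idx=14: raw=0x34007 flags P=1 W=1 U=1 S=0
  [1] read 0x34 idx=22: raw=0x38007 flags P=1 W=1 U=1 S=0
  [2] read 0x38 idx=16: raw=0x4E002 flags P=0 W=1 U=0 S=0
  ⇒ fault: PAGE_NOT_PRESENT  — 3 lookups
#3 VA=0xA000000080F (r,kernel):
  [0] read 0x1C idx=20: raw=0x51000 flags P=0 W=0 U=0 S=0
  ⇒ fault: PAGE_NOT_PRESENT  — 1 lookups
#4 VA=0x380000001DF (r,kernel):
  [0] read 0x1C idx=7: raw=0x79000 flags P=0 W=0 U=0 S=0
  ⇒ fault: PAGE_NOT_PRESENT  — 1 lookups

Access #1 fault: NONE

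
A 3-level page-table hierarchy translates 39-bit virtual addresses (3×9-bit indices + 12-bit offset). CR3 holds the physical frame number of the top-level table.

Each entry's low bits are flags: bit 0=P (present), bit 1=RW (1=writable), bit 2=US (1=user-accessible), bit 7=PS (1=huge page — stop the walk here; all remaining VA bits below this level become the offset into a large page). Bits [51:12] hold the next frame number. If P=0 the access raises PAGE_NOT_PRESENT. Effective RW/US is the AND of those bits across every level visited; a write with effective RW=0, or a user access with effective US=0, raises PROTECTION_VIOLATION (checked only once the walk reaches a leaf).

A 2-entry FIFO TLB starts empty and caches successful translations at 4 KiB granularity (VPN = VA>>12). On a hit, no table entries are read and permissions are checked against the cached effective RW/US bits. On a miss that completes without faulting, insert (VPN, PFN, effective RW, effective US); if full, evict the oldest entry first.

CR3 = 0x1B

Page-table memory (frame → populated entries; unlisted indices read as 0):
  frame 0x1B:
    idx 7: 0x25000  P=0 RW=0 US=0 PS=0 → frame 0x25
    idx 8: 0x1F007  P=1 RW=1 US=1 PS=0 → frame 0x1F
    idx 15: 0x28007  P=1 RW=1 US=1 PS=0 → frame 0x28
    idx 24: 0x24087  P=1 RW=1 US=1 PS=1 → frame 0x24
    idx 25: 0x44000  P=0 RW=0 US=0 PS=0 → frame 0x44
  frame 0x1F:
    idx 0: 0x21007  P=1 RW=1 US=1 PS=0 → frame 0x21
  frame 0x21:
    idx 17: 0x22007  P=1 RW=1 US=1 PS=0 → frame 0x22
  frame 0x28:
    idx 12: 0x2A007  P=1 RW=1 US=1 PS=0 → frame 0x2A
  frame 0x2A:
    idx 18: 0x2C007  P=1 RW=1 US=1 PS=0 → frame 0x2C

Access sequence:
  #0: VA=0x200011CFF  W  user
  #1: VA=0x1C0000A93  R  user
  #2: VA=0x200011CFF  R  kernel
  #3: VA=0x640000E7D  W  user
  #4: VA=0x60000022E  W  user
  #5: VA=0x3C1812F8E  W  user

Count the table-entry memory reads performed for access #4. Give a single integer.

Walk each access:
#0 VA=0x200011CFF (w,user):
  lvl0: tbl 0x1B, slot 8 ⇒ 0x1F007 (P1/RW1/US1/PS0)
  lvl1: tbl 0x1F, slot 0 ⇒ 0x21007 (P1/RW1/US1/PS0)
  lvl2: tbl 0x21, slot 17 ⇒ 0x22007 (P1/RW1/US1/PS0)
  → PA=0x22CFF  (3 entries read)
#1 VA=0x1C0000A93 (r,user):
  lvl0: tbl 0x1B, slot 7 ⇒ 0x25000 (P0/RW0/US0/PS0)
  ✗ PAGE_NOT_PRESENT  [1 reads]
#2 VA=0x200011CFF (r,kernel):
  TLB hit vpn=0x200011 → PA=0x22CFF
#3 VA=0x640000E7D (w,user):
  lvl0: tbl 0x1B, slot 25 ⇒ 0x44000 (P0/RW0/US0/PS0)
  ✗ PAGE_NOT_PRESENT  [1 reads]
#4 VA=0x60000022E (w,user):
  lvl0: tbl 0x1B, slot 24 ⇒ 0x24087 (P1/RW1/US1/PS1)
  → PA=0x2422E (huge @L0)  (1 entries read)
#5 VA=0x3C1812F8E (w,user):
  lvl0: tbl 0x1B, slot 15 ⇒ 0x28007 (P1/RW1/US1/PS0)
  lvl1: tbl 0x28, slot 12 ⇒ 0x2A007 (P1/RW1/US1/PS0)
  lvl2: tbl 0x2A, slot 18 ⇒ 0x2C007 (P1/RW1/US1/PS0)
  → PA=0x2CF8E  (3 entries read)

Entries read for #4: 1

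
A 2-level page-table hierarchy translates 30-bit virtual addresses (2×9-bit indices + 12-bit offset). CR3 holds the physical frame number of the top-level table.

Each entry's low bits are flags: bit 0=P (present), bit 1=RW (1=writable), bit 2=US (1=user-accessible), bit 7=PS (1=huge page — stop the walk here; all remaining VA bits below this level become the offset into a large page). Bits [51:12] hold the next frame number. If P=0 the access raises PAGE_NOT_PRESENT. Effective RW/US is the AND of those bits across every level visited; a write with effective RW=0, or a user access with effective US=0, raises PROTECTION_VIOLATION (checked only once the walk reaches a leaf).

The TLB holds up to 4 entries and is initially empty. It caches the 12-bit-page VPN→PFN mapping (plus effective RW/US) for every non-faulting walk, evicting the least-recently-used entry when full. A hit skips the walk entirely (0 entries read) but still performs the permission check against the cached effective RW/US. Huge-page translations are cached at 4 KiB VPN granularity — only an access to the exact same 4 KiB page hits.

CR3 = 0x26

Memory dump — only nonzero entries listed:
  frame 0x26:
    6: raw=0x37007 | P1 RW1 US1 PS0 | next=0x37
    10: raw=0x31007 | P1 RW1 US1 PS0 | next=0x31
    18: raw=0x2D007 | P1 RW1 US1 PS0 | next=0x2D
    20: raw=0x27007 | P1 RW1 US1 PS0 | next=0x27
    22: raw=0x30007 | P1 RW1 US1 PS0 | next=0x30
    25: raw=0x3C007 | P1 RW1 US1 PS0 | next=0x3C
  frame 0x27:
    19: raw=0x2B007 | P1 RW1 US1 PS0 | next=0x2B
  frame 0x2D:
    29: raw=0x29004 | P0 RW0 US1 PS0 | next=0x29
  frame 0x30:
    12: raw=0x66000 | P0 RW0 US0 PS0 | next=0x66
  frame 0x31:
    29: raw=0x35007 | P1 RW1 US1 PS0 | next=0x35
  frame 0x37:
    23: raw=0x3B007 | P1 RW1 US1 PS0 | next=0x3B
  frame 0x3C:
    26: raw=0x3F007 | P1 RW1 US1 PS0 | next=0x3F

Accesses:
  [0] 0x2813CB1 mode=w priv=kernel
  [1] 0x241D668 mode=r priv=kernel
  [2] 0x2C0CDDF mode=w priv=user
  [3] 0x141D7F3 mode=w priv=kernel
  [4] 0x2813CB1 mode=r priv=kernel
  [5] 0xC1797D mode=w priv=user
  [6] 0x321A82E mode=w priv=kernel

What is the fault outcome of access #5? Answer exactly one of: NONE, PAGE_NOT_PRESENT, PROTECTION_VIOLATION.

Walk each access:
#0 VA=0x2813CB1 (w,kernel):
  L0 @0x26[20] → 0x27007  P=1,RW=1,US=1,PS=0
  L1 @0x27[19] → 0x2B007  P=1,RW=1,US=1,PS=0
  ✓ 0x2BCB1  — 2 lookups
#1 VA=0x241D668 (r,kernel):
  L0 @0x26[18] → 0x2D007  P=1,RW=1,US=1,PS=0
  L1 @0x2D[29] → 0x29004  P=0,RW=0,US=1,PS=0
  → PAGE_NOT_PRESENT  (2 entries read)
#2 VA=0x2C0CDDF (w,user):
  L0 @0x26[22] → 0x30007  P=1,RW=1,US=1,PS=0
  L1 @0x30[12] → 0x66000  P=0,RW=0,US=0,PS=0
  → PAGE_NOT_PRESENT  (2 entries read)
#3 VA=0x141D7F3 (w,kernel):
  L0 @0x26[10] → 0x31007  P=1,RW=1,US=1,PS=0
  L1 @0x31[29] → 0x35007  P=1,RW=1,US=1,PS=0
  ✓ 0x357F3  — 2 lookups
#4 VA=0x2813CB1 (r,kernel):
  TLB hit vpn=0x2813 → PA=0x2BCB1
#5 VA=0xC1797D (w,user):
  L0 @0x26[6] → 0x37007  P=1,RW=1,US=1,PS=0
  L1 @0x37[23] → 0x3B007  P=1,RW=1,US=1,PS=0
  ✓ 0x3B97D  — 2 lookups
#6 VA=0x321A82E (w,kernel):
  L0 @0x26[25] → 0x3C007  P=1,RW=1,US=1,PS=0
  L1 @0x3C[26] → 0x3F007  P=1,RW=1,US=1,PS=0
  ✓ 0x3F82E  — 2 lookups

Access #5 fault: NONE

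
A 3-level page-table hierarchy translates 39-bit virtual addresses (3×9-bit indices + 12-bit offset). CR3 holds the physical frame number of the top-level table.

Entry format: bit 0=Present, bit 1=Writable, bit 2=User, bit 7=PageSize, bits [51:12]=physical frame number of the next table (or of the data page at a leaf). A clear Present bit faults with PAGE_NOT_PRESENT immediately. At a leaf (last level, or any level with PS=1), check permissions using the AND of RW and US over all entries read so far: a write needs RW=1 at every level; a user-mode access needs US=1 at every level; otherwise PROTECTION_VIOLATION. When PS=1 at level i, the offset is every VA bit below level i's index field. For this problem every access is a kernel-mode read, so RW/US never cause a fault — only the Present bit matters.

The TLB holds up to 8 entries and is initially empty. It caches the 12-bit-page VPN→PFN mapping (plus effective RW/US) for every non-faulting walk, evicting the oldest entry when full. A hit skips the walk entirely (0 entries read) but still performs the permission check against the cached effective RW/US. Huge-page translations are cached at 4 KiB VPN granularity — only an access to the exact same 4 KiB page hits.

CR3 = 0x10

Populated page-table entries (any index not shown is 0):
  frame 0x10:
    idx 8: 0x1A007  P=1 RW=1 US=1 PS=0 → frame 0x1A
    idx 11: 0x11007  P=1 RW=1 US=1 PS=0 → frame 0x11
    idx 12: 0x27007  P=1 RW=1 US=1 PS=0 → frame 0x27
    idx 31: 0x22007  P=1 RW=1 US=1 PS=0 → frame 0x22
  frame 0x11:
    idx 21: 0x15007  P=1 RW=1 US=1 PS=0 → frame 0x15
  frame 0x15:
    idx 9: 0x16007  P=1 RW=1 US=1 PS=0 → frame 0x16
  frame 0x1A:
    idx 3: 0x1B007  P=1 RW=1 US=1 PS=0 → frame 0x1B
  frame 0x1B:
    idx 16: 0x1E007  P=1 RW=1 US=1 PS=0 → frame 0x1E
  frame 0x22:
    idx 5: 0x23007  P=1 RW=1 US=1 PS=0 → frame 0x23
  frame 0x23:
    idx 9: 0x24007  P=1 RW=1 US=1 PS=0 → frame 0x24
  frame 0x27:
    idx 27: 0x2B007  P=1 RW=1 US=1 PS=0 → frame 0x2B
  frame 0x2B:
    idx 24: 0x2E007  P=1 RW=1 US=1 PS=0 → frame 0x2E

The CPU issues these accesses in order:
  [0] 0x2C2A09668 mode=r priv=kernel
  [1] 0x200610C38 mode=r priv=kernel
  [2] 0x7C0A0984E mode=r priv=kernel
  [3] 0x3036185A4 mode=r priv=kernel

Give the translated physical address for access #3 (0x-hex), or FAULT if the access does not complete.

Trace:
#0 VA=0x2C2A09668 (r,kernel):
  L0 @0x10[11] → 0x11007  P=1,RW=1,US=1,PS=0
  L1 @0x11[21] → 0x15007  P=1,RW=1,US=1,PS=0
  L2 @0x15[9] → 0x16007  P=1,RW=1,US=1,PS=0
  ✓ 0x16668  — 3 lookups
#1 VA=0x200610C38 (r,kernel):
  L0 @0x10[8] → 0x1A007  P=1,RW=1,US=1,PS=0
  L1 @0x1A[3] → 0x1B007  P=1,RW=1,US=1,PS=0
  L2 @0x1B[16] → 0x1E007  P=1,RW=1,US=1,PS=0
  ✓ 0x1EC38  — 3 lookups
#2 VA=0x7C0A0984E (r,kernel):
  L0 @0x10[31] → 0x22007  P=1,RW=1,US=1,PS=0
  L1 @0x22[5] → 0x23007  P=1,RW=1,US=1,PS=0
  L2 @0x23[9] → 0x24007  P=1,RW=1,US=1,PS=0
  ✓ 0x2484E  — 3 lookups
#3 VA=0x3036185A4 (r,kernel):
  L0 @0x10[12] → 0x27007  P=1,RW=1,US=1,PS=0
  L1 @0x27[27] → 0x2B007  P=1,RW=1,US=1,PS=0
  L2 @0x2B[24] → 0x2E007  P=1,RW=1,US=1,PS=0
  ✓ 0x2E5A4  — 3 lookups

Access #3 PA: 0x2E5A4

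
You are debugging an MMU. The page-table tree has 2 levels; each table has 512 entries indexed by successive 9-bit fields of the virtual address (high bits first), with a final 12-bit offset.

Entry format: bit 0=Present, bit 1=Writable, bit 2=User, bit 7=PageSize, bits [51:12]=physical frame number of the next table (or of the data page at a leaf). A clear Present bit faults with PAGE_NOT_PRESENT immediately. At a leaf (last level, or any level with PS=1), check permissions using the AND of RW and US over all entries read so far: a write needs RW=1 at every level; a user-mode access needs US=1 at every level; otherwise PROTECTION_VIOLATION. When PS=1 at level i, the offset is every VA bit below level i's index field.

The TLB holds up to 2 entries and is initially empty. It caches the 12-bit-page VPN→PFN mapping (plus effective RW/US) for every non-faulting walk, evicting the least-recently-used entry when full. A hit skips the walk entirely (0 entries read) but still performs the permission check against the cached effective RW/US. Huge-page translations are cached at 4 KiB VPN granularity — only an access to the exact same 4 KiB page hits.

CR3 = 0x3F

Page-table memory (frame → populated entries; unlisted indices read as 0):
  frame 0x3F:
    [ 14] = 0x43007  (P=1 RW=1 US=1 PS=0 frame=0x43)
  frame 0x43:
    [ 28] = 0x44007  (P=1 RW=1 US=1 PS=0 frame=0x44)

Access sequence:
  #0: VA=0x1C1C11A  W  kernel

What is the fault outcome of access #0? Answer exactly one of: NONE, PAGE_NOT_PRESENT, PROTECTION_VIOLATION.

Trace:
#0 VA=0x1C1C11A (w,kernel):
  [0] read 0x3F idx=14: raw=0x43007 flags P=1 W=1 U=1 S=0
  [1] read 0x43 idx=28: raw=0x44007 flags P=1 W=1 U=1 S=0
  → PA=0x4411A  (2 entries read)

Access #0 fault: NONE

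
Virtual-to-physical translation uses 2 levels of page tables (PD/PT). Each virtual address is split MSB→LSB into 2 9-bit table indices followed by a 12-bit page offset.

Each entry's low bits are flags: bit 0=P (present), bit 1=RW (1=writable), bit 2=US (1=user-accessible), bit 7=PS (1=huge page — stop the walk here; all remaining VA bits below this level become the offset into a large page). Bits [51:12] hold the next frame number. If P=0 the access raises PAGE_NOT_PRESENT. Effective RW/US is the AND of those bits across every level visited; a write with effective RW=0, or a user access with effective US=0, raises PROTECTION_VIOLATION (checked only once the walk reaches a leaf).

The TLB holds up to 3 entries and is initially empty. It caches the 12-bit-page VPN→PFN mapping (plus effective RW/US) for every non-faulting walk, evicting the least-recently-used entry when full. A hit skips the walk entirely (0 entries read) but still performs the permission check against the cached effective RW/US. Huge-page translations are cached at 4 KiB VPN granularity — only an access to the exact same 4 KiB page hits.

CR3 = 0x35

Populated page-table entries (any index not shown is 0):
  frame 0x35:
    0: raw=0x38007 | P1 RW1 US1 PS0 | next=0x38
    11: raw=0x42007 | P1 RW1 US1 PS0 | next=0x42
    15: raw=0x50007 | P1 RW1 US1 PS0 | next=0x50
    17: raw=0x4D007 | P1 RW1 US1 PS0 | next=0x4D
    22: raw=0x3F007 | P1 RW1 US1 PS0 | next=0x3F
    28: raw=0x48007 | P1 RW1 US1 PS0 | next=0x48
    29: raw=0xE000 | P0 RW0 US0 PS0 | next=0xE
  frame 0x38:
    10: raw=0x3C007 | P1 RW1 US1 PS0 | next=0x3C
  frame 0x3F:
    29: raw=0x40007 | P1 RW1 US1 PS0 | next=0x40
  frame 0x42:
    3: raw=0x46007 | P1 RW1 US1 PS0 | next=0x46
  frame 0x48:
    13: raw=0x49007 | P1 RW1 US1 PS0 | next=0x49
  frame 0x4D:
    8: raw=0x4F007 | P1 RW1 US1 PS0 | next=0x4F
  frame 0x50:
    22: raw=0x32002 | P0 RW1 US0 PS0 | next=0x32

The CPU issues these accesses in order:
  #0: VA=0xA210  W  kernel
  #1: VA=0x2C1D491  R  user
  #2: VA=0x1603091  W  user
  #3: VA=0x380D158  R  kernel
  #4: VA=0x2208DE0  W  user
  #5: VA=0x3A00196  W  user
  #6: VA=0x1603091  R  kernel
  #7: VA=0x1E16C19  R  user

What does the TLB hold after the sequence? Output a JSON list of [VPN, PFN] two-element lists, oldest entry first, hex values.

Per-access translation:
#0 VA=0xA210 (w,kernel):
  L0: frame=0x35 idx=0 entry=0x38007 [P=1 RW=1 US=1 PS=0]
  L1: frame=0x38 idx=10 entry=0x3C007 [P=1 RW=1 US=1 PS=0]
  → PA=0x3C210  (2 entries read)
#1 VA=0x2C1D491 (r,user):
  L0: frame=0x35 idx=22 entry=0x3F007 [P=1 RW=1 US=1 PS=0]
  L1: frame=0x3F idx=29 entry=0x40007 [P=1 RW=1 US=1 PS=0]
  → PA=0x40491  (2 entries read)
#2 VA=0x1603091 (w,user):
  L0: frame=0x35 idx=11 entry=0x42007 [P=1 RW=1 US=1 PS=0]
  L1: frame=0x42 idx=3 entry=0x46007 [P=1 RW=1 US=1 PS=0]
  → PA=0x46091  (2 entries read)
#3 VA=0x380D158 (r,kernel):
  L0: frame=0x35 idx=28 entry=0x48007 [P=1 RW=1 US=1 PS=0]
  L1: frame=0x48 idx=13 entry=0x49007 [P=1 RW=1 US=1 PS=0]
  → PA=0x49158  (2 entries read)
#4 VA=0x2208DE0 (w,user):
  L0: frame=0x35 idx=17 entry=0x4D007 [P=1 RW=1 US=1 PS=0]
  L1: frame=0x4D idx=8 entry=0x4F007 [P=1 RW=1 US=1 PS=0]
  → PA=0x4FDE0  (2 entries read)
#5 VA=0x3A00196 (w,user):
  L0: frame=0x35 idx=29 entry=0xE000 [P=0 RW=0 US=0 PS=0]
  → PAGE_NOT_PRESENT  (1 entries read)
#6 VA=0x1603091 (r,kernel):
  TLB hit vpn=0x1603 → PA=0x46091
#7 VA=0x1E16C19 (r,user):
  L0: frame=0x35 idx=15 entry=0x50007 [P=1 RW=1 US=1 PS=0]
  L1: frame=0x50 idx=22 entry=0x32002 [P=0 RW=1 US=0 PS=0]
  → PAGE_NOT_PRESENT  (2 entries read)

TLB: [["0x380D", "0x49"], ["0x2208", "0x4F"], ["0x1603", "0x46"]]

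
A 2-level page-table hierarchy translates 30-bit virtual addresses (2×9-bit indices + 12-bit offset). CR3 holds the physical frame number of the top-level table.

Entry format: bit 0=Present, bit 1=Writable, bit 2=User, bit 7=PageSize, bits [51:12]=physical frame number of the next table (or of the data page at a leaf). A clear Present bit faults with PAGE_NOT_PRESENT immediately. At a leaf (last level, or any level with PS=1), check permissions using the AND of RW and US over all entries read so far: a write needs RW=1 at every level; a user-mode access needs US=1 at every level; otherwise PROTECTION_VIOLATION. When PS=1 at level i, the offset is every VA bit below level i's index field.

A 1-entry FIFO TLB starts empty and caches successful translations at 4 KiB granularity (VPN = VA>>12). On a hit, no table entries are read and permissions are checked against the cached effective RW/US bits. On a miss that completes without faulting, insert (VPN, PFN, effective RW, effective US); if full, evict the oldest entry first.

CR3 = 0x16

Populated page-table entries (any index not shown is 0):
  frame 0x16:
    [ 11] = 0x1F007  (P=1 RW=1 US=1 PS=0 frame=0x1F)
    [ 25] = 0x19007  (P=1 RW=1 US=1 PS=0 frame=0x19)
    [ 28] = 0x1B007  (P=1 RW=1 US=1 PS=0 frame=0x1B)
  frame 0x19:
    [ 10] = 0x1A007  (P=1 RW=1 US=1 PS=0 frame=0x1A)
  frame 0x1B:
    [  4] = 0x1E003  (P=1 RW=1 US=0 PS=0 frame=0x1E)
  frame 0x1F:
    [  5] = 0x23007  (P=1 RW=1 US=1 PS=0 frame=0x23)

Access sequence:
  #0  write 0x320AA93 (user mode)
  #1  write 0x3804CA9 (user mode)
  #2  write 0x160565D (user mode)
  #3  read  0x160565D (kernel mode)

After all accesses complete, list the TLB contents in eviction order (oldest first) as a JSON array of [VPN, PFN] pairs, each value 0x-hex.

Trace:
#0 VA=0x320AA93 (w,user):
  L0 @0x16[25] → 0x19007  P=1,RW=1,US=1,PS=0
  L1 @0x19[10] → 0x1A007  P=1,RW=1,US=1,PS=0
  → PA=0x1AA93  (2 entries read)
#1 VA=0x3804CA9 (w,user):
  L0 @0x16[28] → 0x1B007  P=1,RW=1,US=1,PS=0
  L1 @0x1B[4] → 0x1E003  P=1,RW=1,US=0,PS=0
  ✗ PROTECTION_VIOLATION  [2 reads]
#2 VA=0x160565D (w,user):
  L0 @0x16[11] → 0x1F007  P=1,RW=1,US=1,PS=0
  L1 @0x1F[5] → 0x23007  P=1,RW=1,US=1,PS=0
  → PA=0x2365D  (2 entries read)
#3 VA=0x160565D (r,kernel):
  TLB hit vpn=0x1605 → PA=0x2365D

TLB: [["0x1605", "0x23"]]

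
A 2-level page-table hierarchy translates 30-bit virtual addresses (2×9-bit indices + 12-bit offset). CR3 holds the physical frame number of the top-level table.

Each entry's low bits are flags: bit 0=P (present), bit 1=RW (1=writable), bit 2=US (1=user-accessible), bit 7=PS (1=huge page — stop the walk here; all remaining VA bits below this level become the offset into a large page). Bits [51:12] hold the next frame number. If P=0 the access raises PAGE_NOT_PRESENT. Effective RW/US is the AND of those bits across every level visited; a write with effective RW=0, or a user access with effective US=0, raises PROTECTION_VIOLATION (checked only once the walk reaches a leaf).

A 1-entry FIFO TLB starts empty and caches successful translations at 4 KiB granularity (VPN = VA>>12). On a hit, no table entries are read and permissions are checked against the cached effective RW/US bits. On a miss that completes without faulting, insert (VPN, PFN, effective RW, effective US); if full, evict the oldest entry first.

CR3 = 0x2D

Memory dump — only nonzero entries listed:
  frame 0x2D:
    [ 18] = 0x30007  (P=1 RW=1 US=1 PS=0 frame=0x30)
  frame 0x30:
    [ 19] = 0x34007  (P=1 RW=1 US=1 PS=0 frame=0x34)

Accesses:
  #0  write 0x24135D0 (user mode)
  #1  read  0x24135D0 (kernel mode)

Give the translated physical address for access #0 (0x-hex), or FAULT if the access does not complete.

Trace:
#0 VA=0x24135D0 (w,user):
  L0 @0x2D[18] → 0x30007  P=1,RW=1,US=1,PS=0
  L1 @0x30[19] → 0x34007  P=1,RW=1,US=1,PS=0
  ✓ 0x345D0  — 2 lookups
#1 VA=0x24135D0 (r,kernel):
  TLB hit vpn=0x2413 → PA=0x345D0

Access #0 PA: 0x345D0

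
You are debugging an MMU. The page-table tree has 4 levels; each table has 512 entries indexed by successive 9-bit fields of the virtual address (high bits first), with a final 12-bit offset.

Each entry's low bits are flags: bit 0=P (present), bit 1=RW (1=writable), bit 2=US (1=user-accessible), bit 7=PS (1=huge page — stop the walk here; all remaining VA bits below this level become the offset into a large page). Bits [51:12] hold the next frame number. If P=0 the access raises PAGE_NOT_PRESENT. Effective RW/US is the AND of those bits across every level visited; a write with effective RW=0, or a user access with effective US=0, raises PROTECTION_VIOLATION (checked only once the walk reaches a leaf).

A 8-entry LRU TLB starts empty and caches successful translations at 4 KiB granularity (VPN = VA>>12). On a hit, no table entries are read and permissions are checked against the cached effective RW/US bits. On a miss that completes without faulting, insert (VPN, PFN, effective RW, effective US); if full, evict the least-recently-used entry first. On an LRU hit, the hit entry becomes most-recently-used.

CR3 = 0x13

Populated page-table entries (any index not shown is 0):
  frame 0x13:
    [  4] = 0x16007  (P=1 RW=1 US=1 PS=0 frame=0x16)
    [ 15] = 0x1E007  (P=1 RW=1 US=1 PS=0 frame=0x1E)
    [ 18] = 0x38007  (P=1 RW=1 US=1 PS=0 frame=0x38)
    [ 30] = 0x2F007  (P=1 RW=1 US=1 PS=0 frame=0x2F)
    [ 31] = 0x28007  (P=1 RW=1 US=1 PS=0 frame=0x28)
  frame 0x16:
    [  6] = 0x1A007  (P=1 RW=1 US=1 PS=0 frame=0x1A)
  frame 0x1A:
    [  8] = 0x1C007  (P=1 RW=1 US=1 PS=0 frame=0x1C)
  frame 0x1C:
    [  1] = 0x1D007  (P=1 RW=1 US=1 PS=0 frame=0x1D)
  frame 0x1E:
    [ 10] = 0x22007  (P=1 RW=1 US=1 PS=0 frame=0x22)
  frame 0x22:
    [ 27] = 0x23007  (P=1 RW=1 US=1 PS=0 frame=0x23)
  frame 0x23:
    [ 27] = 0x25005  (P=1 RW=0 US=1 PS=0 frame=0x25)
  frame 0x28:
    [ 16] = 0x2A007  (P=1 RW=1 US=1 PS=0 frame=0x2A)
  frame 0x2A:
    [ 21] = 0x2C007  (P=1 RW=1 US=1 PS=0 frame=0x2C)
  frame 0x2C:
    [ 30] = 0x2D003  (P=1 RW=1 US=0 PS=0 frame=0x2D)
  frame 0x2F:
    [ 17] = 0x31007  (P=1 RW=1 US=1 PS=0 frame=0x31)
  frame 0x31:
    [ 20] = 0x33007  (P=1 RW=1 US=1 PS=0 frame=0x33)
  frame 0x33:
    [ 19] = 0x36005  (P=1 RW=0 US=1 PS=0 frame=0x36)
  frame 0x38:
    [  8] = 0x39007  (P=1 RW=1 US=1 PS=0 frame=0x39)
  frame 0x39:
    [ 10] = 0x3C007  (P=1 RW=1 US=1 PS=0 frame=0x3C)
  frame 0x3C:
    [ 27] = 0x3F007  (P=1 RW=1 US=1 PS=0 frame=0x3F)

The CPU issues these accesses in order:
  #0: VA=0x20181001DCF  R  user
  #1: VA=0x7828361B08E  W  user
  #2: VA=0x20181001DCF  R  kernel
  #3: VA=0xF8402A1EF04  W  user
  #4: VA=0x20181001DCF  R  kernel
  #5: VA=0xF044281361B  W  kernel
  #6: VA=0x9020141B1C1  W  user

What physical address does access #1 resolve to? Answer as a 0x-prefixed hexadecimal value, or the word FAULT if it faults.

Walk each access:
#0 VA=0x20181001DCF (r,user):
  [0] read 0x13 idx=4: raw=0x16007 flags P=1 W=1 U=1 S=0
  [1] read 0x16 idx=6: raw=0x1A007 flags P=1 W=1 U=1 S=0
  [2] read 0x1A idx=8: raw=0x1C007 flags P=1 W=1 U=1 S=0
  [3] read 0x1C idx=1: raw=0x1D007 flags P=1 W=1 U=1 S=0
  ✓ 0x1DDCF  — 4 lookups
#1 VA=0x7828361B08E (w,user):
  [0] read 0x13 idx=15: raw=0x1E007 flags P=1 W=1 U=1 S=0
  [1] read 0x1E idx=10: raw=0x22007 flags P=1 W=1 U=1 S=0
  [2] read 0x22 idx=27: raw=0x23007 flags P=1 W=1 U=1 S=0
  [3] read 0x23 idx=27: raw=0x25005 flags P=1 W=0 U=1 S=0
  ✗ PROTECTION_VIOLATION  [4 reads]
#2 VA=0x20181001DCF (r,kernel):
  TLB hit vpn=0x20181001 → PA=0x1DDCF
#3 VA=0xF8402A1EF04 (w,user):
  [0] read 0x13 idx=31: raw=0x28007 flags P=1 W=1 U=1 S=0
  [1] read 0x28 idx=16: raw=0x2A007 flags P=1 W=1 U=1 S=0
  [2] read 0x2A idx=21: raw=0x2C007 flags P=1 W=1 U=1 S=0
  [3] read 0x2C idx=30: raw=0x2D003 flags P=1 W=1 U=0 S=0
  ✗ PROTECTION_VIOLATION  [4 reads]
#4 VA=0x20181001DCF (r,kernel):
  TLB hit vpn=0x20181001 → PA=0x1DDCF
#5 VA=0xF044281361B (w,kernel):
  [0] read 0x13 idx=30: raw=0x2F007 flags P=1 W=1 U=1 S=0
  [1] read 0x2F idx=17: raw=0x31007 flags P=1 W=1 U=1 S=0
  [2] read 0x31 idx=20: raw=0x33007 flags P=1 W=1 U=1 S=0
  [3] read 0x33 idx=19: raw=0x36005 flags P=1 W=0 U=1 S=0
  ✗ PROTECTION_VIOLATION  [4 reads]
#6 VA=0x9020141B1C1 (w,user):
  [0] read 0x13 idx=18: raw=0x38007 flags P=1 W=1 U=1 S=0
  [1] read 0x38 idx=8: raw=0x39007 flags P=1 W=1 U=1 S=0
  [2] read 0x39 idx=10: raw=0x3C007 flags P=1 W=1 U=1 S=0
  [3] read 0x3C idx=27: raw=0x3F007 flags P=1 W=1 U=1 S=0
  ✓ 0x3F1C1  — 4 lookups

Access #1 PA: FAULT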